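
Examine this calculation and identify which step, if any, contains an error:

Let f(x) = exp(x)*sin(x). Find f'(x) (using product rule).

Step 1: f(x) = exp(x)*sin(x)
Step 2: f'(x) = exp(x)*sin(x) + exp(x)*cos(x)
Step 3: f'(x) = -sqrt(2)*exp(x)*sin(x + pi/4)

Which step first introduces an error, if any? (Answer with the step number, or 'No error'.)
Step 3

Step 3 is incorrect due to a sign flip.
The step shows: -sqrt(2)*exp(x)*sin(x + pi/4)
The correct value should be: sqrt(2)*exp(x)*sin(x + pi/4)

Explanation: The sign of the whole expression was flipped: the term sqrt(2)*exp(x)*sin(x + pi/4) was incorrectly written as -sqrt(2)*exp(x)*sin(x + pi/4)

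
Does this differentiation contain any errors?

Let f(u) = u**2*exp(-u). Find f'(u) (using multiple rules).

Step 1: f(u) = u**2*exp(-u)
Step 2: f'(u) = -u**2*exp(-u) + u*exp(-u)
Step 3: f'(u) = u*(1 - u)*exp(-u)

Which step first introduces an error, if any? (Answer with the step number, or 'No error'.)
Step 2

Step 2 is incorrect due to a wrong coefficient.
The step shows: -u**2*exp(-u) + u*exp(-u)
The correct value should be: -u**2*exp(-u) + 2*u*exp(-u)

Explanation: The coefficient 2 was incorrectly written as 1: the term 2*u*exp(-u) was incorrectly written as u*exp(-u)
The later steps are derived from this incorrect expression, so the error originates in Step 2.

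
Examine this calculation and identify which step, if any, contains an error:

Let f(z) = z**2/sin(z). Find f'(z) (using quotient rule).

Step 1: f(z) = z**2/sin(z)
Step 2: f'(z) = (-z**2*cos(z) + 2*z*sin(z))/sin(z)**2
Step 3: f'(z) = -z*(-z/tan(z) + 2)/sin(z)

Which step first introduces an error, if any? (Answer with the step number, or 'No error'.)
Step 3

Step 3 is incorrect due to a sign flip.
The step shows: -z*(-z/tan(z) + 2)/sin(z)
The correct value should be: z*(-z/tan(z) + 2)/sin(z)

Explanation: The sign of the whole expression was flipped: the term z*(-z/tan(z) + 2)/sin(z) was incorrectly written as -z*(-z/tan(z) + 2)/sin(z)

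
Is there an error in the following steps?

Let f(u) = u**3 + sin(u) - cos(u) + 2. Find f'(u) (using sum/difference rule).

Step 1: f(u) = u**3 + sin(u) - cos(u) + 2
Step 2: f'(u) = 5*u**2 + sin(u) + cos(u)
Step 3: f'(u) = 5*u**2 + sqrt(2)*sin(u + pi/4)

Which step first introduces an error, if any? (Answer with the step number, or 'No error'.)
Step 2

Step 2 is incorrect due to a wrong coefficient.
The step shows: 5*u**2 + sin(u) + cos(u)
The correct value should be: 3*u**2 + sin(u) + cos(u)

Explanation: The coefficient 3 was incorrectly written as 5: the term 3*u**2 was incorrectly written as 5*u**2
The later steps are derived from this incorrect expression, so the error originates in Step 2.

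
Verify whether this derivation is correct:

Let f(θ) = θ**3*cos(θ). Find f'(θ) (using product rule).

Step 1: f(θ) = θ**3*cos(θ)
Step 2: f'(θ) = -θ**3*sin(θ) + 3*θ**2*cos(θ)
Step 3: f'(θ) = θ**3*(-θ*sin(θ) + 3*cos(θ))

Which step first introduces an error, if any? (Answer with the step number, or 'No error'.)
Step 3

Step 3 is incorrect due to a wrong exponent.
The step shows: θ**3*(-θ*sin(θ) + 3*cos(θ))
The correct value should be: θ**2*(-θ*sin(θ) + 3*cos(θ))

Explanation: The exponent 2 on θ was incorrectly written as 3: the term θ**2*(-θ*sin(θ) + 3*cos(θ)) was incorrectly written as θ**3*(-θ*sin(θ) + 3*cos(θ))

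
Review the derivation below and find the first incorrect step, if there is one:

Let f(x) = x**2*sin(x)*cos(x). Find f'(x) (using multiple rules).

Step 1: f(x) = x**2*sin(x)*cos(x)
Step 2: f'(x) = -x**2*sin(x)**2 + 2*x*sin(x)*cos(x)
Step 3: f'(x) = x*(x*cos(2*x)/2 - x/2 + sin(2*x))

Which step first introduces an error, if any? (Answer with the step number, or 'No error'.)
Step 2

Step 2 is incorrect due to a dropped term.
The step shows: -x**2*sin(x)**2 + 2*x*sin(x)*cos(x)
The correct value should be: -x**2*sin(x)**2 + x**2*cos(x)**2 + 2*x*sin(x)*cos(x)

Explanation: A term was dropped: the term x**2*cos(x)**2 was incorrectly omitted
The later steps are derived from this incorrect expression, so the error originates in Step 2.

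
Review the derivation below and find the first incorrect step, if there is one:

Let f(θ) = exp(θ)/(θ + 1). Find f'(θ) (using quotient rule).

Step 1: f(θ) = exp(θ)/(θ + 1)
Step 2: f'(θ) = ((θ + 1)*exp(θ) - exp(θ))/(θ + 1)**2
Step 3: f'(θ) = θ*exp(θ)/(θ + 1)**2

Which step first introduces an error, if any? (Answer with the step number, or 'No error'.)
No error

All steps in this derivation are correct.
The final answer f'(θ) = θ*exp(θ)/(θ + 1)**2 is valid.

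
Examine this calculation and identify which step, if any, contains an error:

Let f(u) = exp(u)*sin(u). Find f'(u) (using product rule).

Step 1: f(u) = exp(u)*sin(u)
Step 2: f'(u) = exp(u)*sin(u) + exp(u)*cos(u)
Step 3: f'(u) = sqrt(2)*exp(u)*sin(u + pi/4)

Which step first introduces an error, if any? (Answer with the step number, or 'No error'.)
No error

All steps in this derivation are correct.
The final answer f'(u) = sqrt(2)*exp(u)*sin(u + pi/4) is valid.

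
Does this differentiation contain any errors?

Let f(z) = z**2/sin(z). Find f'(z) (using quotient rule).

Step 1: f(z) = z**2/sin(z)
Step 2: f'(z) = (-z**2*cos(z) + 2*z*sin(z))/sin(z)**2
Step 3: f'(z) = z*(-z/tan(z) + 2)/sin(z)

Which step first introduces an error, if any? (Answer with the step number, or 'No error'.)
No error

All steps in this derivation are correct.
The final answer f'(z) = z*(-z/tan(z) + 2)/sin(z) is valid.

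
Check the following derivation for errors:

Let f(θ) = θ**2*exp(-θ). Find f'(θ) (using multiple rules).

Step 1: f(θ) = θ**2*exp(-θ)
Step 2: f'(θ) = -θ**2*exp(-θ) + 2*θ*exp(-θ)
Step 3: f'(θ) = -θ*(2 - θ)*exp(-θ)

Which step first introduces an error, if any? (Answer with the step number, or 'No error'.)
Step 3

Step 3 is incorrect due to a sign flip.
The step shows: -θ*(2 - θ)*exp(-θ)
The correct value should be: θ*(2 - θ)*exp(-θ)

Explanation: The sign of the whole expression was flipped: the term θ*(2 - θ)*exp(-θ) was incorrectly written as -θ*(2 - θ)*exp(-θ)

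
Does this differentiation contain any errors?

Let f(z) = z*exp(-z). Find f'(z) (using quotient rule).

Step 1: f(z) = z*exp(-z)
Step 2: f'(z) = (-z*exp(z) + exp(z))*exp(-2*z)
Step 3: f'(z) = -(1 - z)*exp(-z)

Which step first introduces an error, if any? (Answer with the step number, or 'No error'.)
Step 3

Step 3 is incorrect due to a sign flip.
The step shows: -(1 - z)*exp(-z)
The correct value should be: (1 - z)*exp(-z)

Explanation: The sign of the whole expression was flipped: the term (1 - z)*exp(-z) was incorrectly written as -(1 - z)*exp(-z)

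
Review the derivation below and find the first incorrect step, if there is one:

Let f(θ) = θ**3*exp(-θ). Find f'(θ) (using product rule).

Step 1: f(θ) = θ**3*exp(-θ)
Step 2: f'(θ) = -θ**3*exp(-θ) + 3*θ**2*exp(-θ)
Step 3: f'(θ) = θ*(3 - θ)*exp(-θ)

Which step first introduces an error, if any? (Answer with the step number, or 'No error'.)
Step 3

Step 3 is incorrect due to a wrong exponent.
The step shows: θ*(3 - θ)*exp(-θ)
The correct value should be: θ**2*(3 - θ)*exp(-θ)

Explanation: The exponent 2 on θ was incorrectly written as 1: the term θ**2*(3 - θ)*exp(-θ) was incorrectly written as θ*(3 - θ)*exp(-θ)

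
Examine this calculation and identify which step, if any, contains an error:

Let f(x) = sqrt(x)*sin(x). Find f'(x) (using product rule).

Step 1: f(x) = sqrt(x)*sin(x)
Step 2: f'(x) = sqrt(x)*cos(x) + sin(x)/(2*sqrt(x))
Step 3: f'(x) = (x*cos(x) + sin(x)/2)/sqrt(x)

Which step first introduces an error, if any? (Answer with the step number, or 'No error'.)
No error

All steps in this derivation are correct.
The final answer f'(x) = (x*cos(x) + sin(x)/2)/sqrt(x) is valid.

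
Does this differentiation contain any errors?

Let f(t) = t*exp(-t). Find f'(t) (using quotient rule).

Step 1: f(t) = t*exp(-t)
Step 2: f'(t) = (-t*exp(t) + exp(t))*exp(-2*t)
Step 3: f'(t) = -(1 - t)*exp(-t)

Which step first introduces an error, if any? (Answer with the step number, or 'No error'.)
Step 3

Step 3 is incorrect due to a sign flip.
The step shows: -(1 - t)*exp(-t)
The correct value should be: (1 - t)*exp(-t)

Explanation: The sign of the whole expression was flipped: the term (1 - t)*exp(-t) was incorrectly written as -(1 - t)*exp(-t)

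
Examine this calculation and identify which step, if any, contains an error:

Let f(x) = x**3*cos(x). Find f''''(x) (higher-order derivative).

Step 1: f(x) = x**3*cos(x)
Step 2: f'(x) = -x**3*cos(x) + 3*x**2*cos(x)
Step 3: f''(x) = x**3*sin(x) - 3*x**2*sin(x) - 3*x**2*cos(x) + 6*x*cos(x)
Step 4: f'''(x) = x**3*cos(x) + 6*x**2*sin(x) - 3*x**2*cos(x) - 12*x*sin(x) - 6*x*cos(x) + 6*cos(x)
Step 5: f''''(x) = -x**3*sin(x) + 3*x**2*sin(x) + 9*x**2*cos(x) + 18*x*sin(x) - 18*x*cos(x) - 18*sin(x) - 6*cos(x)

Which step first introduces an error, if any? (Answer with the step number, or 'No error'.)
Step 2

Step 2 is incorrect due to a wrong trig function.
The step shows: -x**3*cos(x) + 3*x**2*cos(x)
The correct value should be: -x**3*sin(x) + 3*x**2*cos(x)

Explanation: sin(x) was incorrectly written as cos(x): the term -x**3*sin(x) was incorrectly written as -x**3*cos(x)
The later steps are derived from this incorrect expression, so the error originates in Step 2.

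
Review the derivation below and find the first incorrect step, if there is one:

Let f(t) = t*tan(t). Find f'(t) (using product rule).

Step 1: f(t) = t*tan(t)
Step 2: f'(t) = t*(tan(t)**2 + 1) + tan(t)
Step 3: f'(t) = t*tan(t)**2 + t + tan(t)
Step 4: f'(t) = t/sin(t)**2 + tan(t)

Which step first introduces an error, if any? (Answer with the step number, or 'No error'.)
Step 4

Step 4 is incorrect due to a wrong trig function.
The step shows: t/sin(t)**2 + tan(t)
The correct value should be: t/cos(t)**2 + tan(t)

Explanation: cos(t) was incorrectly written as sin(t): the term t/cos(t)**2 was incorrectly written as t/sin(t)**2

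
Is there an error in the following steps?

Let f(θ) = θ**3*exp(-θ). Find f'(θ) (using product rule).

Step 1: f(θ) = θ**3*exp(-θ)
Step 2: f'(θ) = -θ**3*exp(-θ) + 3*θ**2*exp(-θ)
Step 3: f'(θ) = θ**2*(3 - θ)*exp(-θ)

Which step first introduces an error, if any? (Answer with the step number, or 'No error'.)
No error

All steps in this derivation are correct.
The final answer f'(θ) = θ**2*(3 - θ)*exp(-θ) is valid.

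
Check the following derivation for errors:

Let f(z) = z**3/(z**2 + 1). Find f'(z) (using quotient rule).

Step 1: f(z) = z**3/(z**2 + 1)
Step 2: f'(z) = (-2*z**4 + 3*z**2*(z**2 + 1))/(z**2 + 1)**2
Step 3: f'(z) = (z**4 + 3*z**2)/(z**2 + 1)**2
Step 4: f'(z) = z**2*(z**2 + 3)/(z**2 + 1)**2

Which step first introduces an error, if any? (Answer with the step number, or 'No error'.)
No error

All steps in this derivation are correct.
The final answer f'(z) = z**2*(z**2 + 3)/(z**2 + 1)**2 is valid.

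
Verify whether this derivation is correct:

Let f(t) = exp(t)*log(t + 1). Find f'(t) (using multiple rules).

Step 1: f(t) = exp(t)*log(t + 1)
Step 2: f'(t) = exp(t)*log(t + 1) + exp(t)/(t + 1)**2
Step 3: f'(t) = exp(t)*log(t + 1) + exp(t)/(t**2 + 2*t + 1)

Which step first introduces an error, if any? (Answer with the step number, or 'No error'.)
Step 2

Step 2 is incorrect due to a wrong exponent.
The step shows: exp(t)*log(t + 1) + exp(t)/(t + 1)**2
The correct value should be: exp(t)*log(t + 1) + exp(t)/(t + 1)

Explanation: The exponent -1 on t + 1 was incorrectly written as -2: the term exp(t)/(t + 1) was incorrectly written as exp(t)/(t + 1)**2
The later steps are derived from this incorrect expression, so the error originates in Step 2.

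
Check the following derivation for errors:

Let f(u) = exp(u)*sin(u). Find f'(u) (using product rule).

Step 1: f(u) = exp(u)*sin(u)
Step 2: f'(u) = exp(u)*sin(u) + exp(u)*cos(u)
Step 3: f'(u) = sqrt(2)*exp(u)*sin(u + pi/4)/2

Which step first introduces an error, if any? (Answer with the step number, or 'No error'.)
Step 3

Step 3 is incorrect due to a wrong exponent.
The step shows: sqrt(2)*exp(u)*sin(u + pi/4)/2
The correct value should be: sqrt(2)*exp(u)*sin(u + pi/4)

Explanation: The exponent 1/2 on 2 was incorrectly written as -1/2: the term sqrt(2)*exp(u)*sin(u + pi/4) was incorrectly written as sqrt(2)*exp(u)*sin(u + pi/4)/2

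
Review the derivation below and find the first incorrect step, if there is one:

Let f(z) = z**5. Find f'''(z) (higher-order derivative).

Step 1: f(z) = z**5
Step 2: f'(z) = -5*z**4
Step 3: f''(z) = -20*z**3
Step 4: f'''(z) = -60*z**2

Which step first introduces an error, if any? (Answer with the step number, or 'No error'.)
Step 2

Step 2 is incorrect due to a sign flip.
The step shows: -5*z**4
The correct value should be: 5*z**4

Explanation: The sign of the whole expression was flipped: the term 5*z**4 was incorrectly written as -5*z**4
The later steps are derived from this incorrect expression, so the error originates in Step 2.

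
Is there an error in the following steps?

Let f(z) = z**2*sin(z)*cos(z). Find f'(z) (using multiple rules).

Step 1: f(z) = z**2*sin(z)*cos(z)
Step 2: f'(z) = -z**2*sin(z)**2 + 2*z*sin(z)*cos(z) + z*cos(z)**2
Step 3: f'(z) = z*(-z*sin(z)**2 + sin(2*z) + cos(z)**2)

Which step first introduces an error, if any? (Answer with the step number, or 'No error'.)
Step 2

Step 2 is incorrect due to a wrong exponent.
The step shows: -z**2*sin(z)**2 + 2*z*sin(z)*cos(z) + z*cos(z)**2
The correct value should be: -z**2*sin(z)**2 + z**2*cos(z)**2 + 2*z*sin(z)*cos(z)

Explanation: The exponent 2 on z was incorrectly written as 1: the term z**2*cos(z)**2 was incorrectly written as z*cos(z)**2
The later steps are derived from this incorrect expression, so the error originates in Step 2.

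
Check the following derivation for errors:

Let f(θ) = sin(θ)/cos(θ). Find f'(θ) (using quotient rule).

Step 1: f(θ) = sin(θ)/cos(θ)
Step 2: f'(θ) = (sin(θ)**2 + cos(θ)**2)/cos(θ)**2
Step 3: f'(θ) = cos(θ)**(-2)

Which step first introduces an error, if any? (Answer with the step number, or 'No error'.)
No error

All steps in this derivation are correct.
The final answer f'(θ) = cos(θ)**(-2) is valid.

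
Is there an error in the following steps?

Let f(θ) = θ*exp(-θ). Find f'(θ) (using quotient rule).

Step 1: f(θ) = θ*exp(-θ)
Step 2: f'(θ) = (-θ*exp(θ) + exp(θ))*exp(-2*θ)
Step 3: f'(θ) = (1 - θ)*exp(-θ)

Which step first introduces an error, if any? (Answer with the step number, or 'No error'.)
No error

All steps in this derivation are correct.
The final answer f'(θ) = (1 - θ)*exp(-θ) is valid.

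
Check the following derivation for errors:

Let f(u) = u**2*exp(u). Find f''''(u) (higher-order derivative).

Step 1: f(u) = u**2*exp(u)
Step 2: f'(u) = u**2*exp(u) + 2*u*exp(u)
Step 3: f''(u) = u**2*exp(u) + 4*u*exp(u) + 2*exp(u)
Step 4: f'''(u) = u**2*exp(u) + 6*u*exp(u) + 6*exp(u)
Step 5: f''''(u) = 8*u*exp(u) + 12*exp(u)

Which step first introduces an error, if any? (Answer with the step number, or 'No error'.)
Step 5

Step 5 is incorrect due to a dropped term.
The step shows: 8*u*exp(u) + 12*exp(u)
The correct value should be: u**2*exp(u) + 8*u*exp(u) + 12*exp(u)

Explanation: A term was dropped: the term u**2*exp(u) was incorrectly omitted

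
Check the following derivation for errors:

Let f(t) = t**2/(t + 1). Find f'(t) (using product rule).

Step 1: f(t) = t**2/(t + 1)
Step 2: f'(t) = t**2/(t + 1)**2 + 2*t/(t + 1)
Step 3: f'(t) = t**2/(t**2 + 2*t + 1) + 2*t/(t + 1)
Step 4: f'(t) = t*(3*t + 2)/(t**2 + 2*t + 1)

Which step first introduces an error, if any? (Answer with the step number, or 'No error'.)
Step 2

Step 2 is incorrect due to a sign flip.
The step shows: t**2/(t + 1)**2 + 2*t/(t + 1)
The correct value should be: -t**2/(t + 1)**2 + 2*t/(t + 1)

Explanation: The sign of one term was flipped: the term -t**2/(t + 1)**2 was incorrectly written as t**2/(t + 1)**2
The later steps are derived from this incorrect expression, so the error originates in Step 2.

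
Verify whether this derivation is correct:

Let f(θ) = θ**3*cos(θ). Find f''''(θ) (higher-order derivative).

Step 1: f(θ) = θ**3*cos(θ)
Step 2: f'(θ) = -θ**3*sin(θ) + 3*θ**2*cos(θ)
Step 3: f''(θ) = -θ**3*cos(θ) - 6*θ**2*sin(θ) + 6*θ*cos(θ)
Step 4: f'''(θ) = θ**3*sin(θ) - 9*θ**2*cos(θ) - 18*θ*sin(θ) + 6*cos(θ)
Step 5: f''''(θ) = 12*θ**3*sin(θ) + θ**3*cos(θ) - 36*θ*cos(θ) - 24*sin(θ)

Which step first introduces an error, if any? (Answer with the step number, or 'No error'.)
Step 5

Step 5 is incorrect due to a wrong exponent.
The step shows: 12*θ**3*sin(θ) + θ**3*cos(θ) - 36*θ*cos(θ) - 24*sin(θ)
The correct value should be: θ**3*cos(θ) + 12*θ**2*sin(θ) - 36*θ*cos(θ) - 24*sin(θ)

Explanation: The exponent 2 on θ was incorrectly written as 3: the term 12*θ**2*sin(θ) was incorrectly written as 12*θ**3*sin(θ)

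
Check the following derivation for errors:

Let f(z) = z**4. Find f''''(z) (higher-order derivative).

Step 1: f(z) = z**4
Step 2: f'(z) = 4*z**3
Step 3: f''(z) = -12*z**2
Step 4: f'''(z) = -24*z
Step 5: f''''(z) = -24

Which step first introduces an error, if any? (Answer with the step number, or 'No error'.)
Step 3

Step 3 is incorrect due to a sign flip.
The step shows: -12*z**2
The correct value should be: 12*z**2

Explanation: The sign of the whole expression was flipped: the term 12*z**2 was incorrectly written as -12*z**2
The later steps are derived from this incorrect expression, so the error originates in Step 3.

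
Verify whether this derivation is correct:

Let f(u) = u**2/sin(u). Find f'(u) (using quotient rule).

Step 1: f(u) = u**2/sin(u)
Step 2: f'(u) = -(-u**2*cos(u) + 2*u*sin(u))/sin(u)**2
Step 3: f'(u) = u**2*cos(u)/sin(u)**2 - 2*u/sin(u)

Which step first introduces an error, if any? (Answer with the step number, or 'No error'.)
Step 2

Step 2 is incorrect due to a sign flip.
The step shows: -(-u**2*cos(u) + 2*u*sin(u))/sin(u)**2
The correct value should be: (-u**2*cos(u) + 2*u*sin(u))/sin(u)**2

Explanation: The sign of the whole expression was flipped: the term (-u**2*cos(u) + 2*u*sin(u))/sin(u)**2 was incorrectly written as -(-u**2*cos(u) + 2*u*sin(u))/sin(u)**2
The later steps are derived from this incorrect expression, so the error originates in Step 2.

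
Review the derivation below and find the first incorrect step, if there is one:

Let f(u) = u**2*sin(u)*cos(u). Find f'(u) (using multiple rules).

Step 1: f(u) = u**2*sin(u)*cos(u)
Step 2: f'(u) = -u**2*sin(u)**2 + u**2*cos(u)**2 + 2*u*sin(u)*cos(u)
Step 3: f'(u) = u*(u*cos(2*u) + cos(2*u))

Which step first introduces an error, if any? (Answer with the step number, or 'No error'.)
Step 3

Step 3 is incorrect due to a wrong trig function.
The step shows: u*(u*cos(2*u) + cos(2*u))
The correct value should be: u*(u*cos(2*u) + sin(2*u))

Explanation: sin(2*u) was incorrectly written as cos(2*u): the term u*(u*cos(2*u) + sin(2*u)) was incorrectly written as u*(u*cos(2*u) + cos(2*u))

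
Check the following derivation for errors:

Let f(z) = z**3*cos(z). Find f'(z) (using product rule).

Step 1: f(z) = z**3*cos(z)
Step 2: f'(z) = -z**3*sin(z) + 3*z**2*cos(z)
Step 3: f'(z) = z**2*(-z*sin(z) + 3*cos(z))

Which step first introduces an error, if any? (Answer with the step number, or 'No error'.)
No error

All steps in this derivation are correct.
The final answer f'(z) = z**2*(-z*sin(z) + 3*cos(z)) is valid.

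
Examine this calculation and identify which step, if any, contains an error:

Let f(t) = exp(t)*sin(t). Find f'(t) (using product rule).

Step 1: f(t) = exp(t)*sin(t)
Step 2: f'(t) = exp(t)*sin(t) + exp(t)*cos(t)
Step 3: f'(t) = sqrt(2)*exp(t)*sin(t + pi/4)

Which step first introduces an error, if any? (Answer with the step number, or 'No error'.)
No error

All steps in this derivation are correct.
The final answer f'(t) = sqrt(2)*exp(t)*sin(t + pi/4) is valid.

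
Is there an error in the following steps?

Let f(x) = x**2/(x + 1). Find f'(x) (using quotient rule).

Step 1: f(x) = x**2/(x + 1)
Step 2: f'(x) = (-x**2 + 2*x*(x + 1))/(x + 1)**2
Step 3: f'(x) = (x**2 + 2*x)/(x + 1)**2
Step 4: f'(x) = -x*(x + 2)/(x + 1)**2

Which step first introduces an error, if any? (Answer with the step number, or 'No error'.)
Step 4

Step 4 is incorrect due to a sign flip.
The step shows: -x*(x + 2)/(x + 1)**2
The correct value should be: x*(x + 2)/(x + 1)**2

Explanation: The sign of the whole expression was flipped: the term x*(x + 2)/(x + 1)**2 was incorrectly written as -x*(x + 2)/(x + 1)**2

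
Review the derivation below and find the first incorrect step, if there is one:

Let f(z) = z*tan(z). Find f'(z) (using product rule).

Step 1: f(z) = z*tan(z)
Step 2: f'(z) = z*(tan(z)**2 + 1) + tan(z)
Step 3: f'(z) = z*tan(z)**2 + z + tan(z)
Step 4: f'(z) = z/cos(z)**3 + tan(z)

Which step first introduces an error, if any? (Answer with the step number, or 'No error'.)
Step 4

Step 4 is incorrect due to a wrong exponent.
The step shows: z/cos(z)**3 + tan(z)
The correct value should be: z/cos(z)**2 + tan(z)

Explanation: The exponent -2 on cos(z) was incorrectly written as -3: the term z/cos(z)**2 was incorrectly written as z/cos(z)**3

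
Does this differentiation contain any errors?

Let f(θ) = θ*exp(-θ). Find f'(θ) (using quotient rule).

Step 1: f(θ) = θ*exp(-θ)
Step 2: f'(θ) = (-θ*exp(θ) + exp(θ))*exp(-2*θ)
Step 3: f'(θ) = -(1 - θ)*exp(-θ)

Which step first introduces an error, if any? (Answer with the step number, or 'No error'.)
Step 3

Step 3 is incorrect due to a sign flip.
The step shows: -(1 - θ)*exp(-θ)
The correct value should be: (1 - θ)*exp(-θ)

Explanation: The sign of the whole expression was flipped: the term (1 - θ)*exp(-θ) was incorrectly written as -(1 - θ)*exp(-θ)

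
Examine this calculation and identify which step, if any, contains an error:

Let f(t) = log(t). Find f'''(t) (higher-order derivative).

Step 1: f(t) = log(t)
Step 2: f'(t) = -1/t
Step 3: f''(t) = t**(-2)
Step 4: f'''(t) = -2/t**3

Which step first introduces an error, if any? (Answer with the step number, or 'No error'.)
Step 2

Step 2 is incorrect due to a sign flip.
The step shows: -1/t
The correct value should be: 1/t

Explanation: The sign of the whole expression was flipped: the term 1/t was incorrectly written as -1/t
The later steps are derived from this incorrect expression, so the error originates in Step 2.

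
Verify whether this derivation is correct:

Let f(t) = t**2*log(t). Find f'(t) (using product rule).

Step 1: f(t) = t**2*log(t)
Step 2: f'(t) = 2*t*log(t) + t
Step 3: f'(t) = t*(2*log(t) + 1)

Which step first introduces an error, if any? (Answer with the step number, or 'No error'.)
No error

All steps in this derivation are correct.
The final answer f'(t) = t*(2*log(t) + 1) is valid.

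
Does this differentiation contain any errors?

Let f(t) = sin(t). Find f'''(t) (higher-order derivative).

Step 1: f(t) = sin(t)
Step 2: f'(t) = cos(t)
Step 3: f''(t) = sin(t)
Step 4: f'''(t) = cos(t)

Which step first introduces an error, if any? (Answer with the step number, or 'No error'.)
Step 3

Step 3 is incorrect due to a sign flip.
The step shows: sin(t)
The correct value should be: -sin(t)

Explanation: The sign of the whole expression was flipped: the term -sin(t) was incorrectly written as sin(t)
The later steps are derived from this incorrect expression, so the error originates in Step 3.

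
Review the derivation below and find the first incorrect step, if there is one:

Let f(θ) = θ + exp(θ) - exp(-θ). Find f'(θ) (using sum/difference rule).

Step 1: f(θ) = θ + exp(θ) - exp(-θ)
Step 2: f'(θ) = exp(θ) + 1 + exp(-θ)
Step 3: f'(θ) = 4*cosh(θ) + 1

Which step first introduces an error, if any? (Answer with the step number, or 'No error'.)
Step 3

Step 3 is incorrect due to a wrong coefficient.
The step shows: 4*cosh(θ) + 1
The correct value should be: 2*cosh(θ) + 1

Explanation: The coefficient 2 was incorrectly written as 4: the term 2*cosh(θ) was incorrectly written as 4*cosh(θ)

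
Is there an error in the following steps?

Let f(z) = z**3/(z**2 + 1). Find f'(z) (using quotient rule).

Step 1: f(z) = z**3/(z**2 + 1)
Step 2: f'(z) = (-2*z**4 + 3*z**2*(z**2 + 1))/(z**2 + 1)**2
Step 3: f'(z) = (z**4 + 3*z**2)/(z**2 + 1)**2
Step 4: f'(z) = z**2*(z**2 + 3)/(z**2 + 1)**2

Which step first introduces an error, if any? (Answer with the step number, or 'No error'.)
No error

All steps in this derivation are correct.
The final answer f'(z) = z**2*(z**2 + 3)/(z**2 + 1)**2 is valid.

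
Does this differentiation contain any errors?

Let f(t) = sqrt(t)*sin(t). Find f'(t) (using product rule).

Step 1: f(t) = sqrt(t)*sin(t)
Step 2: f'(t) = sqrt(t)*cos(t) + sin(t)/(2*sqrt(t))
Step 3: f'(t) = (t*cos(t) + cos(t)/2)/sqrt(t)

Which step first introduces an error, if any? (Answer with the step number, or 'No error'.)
Step 3

Step 3 is incorrect due to a wrong trig function.
The step shows: (t*cos(t) + cos(t)/2)/sqrt(t)
The correct value should be: (t*cos(t) + sin(t)/2)/sqrt(t)

Explanation: sin(t) was incorrectly written as cos(t): the term (t*cos(t) + sin(t)/2)/sqrt(t) was incorrectly written as (t*cos(t) + cos(t)/2)/sqrt(t)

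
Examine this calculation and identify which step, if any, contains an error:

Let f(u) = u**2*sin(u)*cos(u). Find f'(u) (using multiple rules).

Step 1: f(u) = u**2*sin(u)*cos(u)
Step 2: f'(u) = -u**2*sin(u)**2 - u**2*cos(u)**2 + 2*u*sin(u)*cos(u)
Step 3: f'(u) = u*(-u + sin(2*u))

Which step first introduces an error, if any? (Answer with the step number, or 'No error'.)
Step 2

Step 2 is incorrect due to a sign flip.
The step shows: -u**2*sin(u)**2 - u**2*cos(u)**2 + 2*u*sin(u)*cos(u)
The correct value should be: -u**2*sin(u)**2 + u**2*cos(u)**2 + 2*u*sin(u)*cos(u)

Explanation: The sign of one term was flipped: the term u**2*cos(u)**2 was incorrectly written as -u**2*cos(u)**2
The later steps are derived from this incorrect expression, so the error originates in Step 2.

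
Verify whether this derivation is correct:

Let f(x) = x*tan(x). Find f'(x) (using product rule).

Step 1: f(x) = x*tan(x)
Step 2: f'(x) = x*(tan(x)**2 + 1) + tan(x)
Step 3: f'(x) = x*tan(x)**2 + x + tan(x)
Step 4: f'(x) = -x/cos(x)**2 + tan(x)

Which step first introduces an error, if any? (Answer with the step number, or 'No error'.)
Step 4

Step 4 is incorrect due to a sign flip.
The step shows: -x/cos(x)**2 + tan(x)
The correct value should be: x/cos(x)**2 + tan(x)

Explanation: The sign of one term was flipped: the term x/cos(x)**2 was incorrectly written as -x/cos(x)**2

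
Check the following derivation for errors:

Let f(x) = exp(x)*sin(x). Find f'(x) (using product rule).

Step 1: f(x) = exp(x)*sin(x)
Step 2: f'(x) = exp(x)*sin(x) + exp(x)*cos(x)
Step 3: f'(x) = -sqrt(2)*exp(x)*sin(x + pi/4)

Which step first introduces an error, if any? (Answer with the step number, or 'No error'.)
Step 3

Step 3 is incorrect due to a sign flip.
The step shows: -sqrt(2)*exp(x)*sin(x + pi/4)
The correct value should be: sqrt(2)*exp(x)*sin(x + pi/4)

Explanation: The sign of the whole expression was flipped: the term sqrt(2)*exp(x)*sin(x + pi/4) was incorrectly written as -sqrt(2)*exp(x)*sin(x + pi/4)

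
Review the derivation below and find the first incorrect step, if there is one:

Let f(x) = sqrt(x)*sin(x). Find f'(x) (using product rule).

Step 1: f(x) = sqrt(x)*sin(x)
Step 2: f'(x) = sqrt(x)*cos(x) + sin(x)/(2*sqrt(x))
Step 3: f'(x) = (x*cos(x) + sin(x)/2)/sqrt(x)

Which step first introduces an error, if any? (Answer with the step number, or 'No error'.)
No error

All steps in this derivation are correct.
The final answer f'(x) = (x*cos(x) + sin(x)/2)/sqrt(x) is valid.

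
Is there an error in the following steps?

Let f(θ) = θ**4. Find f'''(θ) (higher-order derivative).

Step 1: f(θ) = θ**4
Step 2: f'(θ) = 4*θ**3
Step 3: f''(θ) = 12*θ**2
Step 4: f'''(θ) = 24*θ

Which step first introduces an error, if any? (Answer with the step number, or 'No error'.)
No error

All steps in this derivation are correct.
The final answer f'''(θ) = 24*θ is valid.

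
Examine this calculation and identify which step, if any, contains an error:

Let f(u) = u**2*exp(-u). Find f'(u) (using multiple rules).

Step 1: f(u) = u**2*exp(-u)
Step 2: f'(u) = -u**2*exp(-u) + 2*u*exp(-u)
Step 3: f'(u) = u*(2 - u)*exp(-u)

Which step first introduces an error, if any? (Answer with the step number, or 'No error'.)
No error

All steps in this derivation are correct.
The final answer f'(u) = u*(2 - u)*exp(-u) is valid.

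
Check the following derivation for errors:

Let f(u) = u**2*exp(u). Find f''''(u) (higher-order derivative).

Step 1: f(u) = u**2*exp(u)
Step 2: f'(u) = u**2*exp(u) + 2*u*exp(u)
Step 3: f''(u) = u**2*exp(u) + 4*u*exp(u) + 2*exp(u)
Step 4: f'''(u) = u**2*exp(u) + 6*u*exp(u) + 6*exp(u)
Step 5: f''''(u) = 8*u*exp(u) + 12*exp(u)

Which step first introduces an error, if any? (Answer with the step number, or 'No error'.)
Step 5

Step 5 is incorrect due to a dropped term.
The step shows: 8*u*exp(u) + 12*exp(u)
The correct value should be: u**2*exp(u) + 8*u*exp(u) + 12*exp(u)

Explanation: A term was dropped: the term u**2*exp(u) was incorrectly omitted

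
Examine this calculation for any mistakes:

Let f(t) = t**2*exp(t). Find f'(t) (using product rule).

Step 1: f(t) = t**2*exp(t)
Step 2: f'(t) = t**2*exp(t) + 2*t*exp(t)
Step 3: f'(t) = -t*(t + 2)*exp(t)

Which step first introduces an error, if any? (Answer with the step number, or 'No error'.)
Step 3

Step 3 is incorrect due to a sign flip.
The step shows: -t*(t + 2)*exp(t)
The correct value should be: t*(t + 2)*exp(t)

Explanation: The sign of the whole expression was flipped: the term t*(t + 2)*exp(t) was incorrectly written as -t*(t + 2)*exp(t)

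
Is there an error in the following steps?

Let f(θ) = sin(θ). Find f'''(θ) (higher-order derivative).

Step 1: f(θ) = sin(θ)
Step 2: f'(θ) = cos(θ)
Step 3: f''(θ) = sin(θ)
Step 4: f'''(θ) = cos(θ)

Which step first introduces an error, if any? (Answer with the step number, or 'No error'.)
Step 3

Step 3 is incorrect due to a sign flip.
The step shows: sin(θ)
The correct value should be: -sin(θ)

Explanation: The sign of the whole expression was flipped: the term -sin(θ) was incorrectly written as sin(θ)
The later steps are derived from this incorrect expression, so the error originates in Step 3.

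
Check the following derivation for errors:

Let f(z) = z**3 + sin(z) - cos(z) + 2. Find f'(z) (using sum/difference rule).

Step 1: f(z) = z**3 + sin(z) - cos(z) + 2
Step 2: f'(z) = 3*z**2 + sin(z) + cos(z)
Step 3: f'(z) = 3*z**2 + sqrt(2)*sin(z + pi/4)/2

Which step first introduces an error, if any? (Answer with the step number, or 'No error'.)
Step 3

Step 3 is incorrect due to a wrong exponent.
The step shows: 3*z**2 + sqrt(2)*sin(z + pi/4)/2
The correct value should be: 3*z**2 + sqrt(2)*sin(z + pi/4)

Explanation: The exponent 1/2 on 2 was incorrectly written as -1/2: the term sqrt(2)*sin(z + pi/4) was incorrectly written as sqrt(2)*sin(z + pi/4)/2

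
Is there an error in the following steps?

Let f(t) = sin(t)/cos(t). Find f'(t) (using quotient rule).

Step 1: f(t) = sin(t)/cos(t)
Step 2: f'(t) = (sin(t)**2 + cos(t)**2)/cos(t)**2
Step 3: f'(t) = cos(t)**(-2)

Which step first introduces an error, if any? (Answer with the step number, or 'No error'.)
No error

All steps in this derivation are correct.
The final answer f'(t) = cos(t)**(-2) is valid.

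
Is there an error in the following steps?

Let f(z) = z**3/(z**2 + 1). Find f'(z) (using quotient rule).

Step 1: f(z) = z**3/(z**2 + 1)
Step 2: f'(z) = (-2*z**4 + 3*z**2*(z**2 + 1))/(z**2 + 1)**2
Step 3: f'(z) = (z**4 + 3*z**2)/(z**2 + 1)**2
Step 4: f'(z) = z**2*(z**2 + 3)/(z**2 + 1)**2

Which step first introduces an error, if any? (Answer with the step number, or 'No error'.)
No error

All steps in this derivation are correct.
The final answer f'(z) = z**2*(z**2 + 3)/(z**2 + 1)**2 is valid.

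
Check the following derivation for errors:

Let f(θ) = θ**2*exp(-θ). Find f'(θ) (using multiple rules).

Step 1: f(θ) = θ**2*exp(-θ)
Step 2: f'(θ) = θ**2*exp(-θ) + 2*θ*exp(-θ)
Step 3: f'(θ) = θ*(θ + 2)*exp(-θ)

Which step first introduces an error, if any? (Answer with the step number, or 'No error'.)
Step 2

Step 2 is incorrect due to a sign flip.
The step shows: θ**2*exp(-θ) + 2*θ*exp(-θ)
The correct value should be: -θ**2*exp(-θ) + 2*θ*exp(-θ)

Explanation: The sign of one term was flipped: the term -θ**2*exp(-θ) was incorrectly written as θ**2*exp(-θ)
The later steps are derived from this incorrect expression, so the error originates in Step 2.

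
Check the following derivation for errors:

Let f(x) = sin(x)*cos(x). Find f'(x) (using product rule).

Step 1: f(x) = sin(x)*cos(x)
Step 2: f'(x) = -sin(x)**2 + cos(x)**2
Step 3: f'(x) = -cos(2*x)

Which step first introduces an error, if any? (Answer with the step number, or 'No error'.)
Step 3

Step 3 is incorrect due to a sign flip.
The step shows: -cos(2*x)
The correct value should be: cos(2*x)

Explanation: The sign of the whole expression was flipped: the term cos(2*x) was incorrectly written as -cos(2*x)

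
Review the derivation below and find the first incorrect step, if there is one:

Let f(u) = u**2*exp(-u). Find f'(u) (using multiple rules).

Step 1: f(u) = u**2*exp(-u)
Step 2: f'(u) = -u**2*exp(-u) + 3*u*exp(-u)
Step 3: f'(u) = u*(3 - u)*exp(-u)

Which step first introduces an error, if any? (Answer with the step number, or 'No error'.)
Step 2

Step 2 is incorrect due to a wrong coefficient.
The step shows: -u**2*exp(-u) + 3*u*exp(-u)
The correct value should be: -u**2*exp(-u) + 2*u*exp(-u)

Explanation: The coefficient 2 was incorrectly written as 3: the term 2*u*exp(-u) was incorrectly written as 3*u*exp(-u)
The later steps are derived from this incorrect expression, so the error originates in Step 2.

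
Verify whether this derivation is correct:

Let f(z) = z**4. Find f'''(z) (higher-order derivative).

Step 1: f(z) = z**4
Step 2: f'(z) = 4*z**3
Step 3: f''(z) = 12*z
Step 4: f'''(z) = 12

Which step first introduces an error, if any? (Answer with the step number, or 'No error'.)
Step 3

Step 3 is incorrect due to a wrong exponent.
The step shows: 12*z
The correct value should be: 12*z**2

Explanation: The exponent 2 on z was incorrectly written as 1: the term 12*z**2 was incorrectly written as 12*z
The later steps are derived from this incorrect expression, so the error originates in Step 3.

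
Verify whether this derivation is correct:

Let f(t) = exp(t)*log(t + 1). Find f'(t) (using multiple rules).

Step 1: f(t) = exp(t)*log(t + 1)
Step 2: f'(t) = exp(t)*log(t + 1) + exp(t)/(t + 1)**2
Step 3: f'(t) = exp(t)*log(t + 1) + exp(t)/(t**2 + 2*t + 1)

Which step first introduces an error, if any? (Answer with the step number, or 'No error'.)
Step 2

Step 2 is incorrect due to a wrong exponent.
The step shows: exp(t)*log(t + 1) + exp(t)/(t + 1)**2
The correct value should be: exp(t)*log(t + 1) + exp(t)/(t + 1)

Explanation: The exponent -1 on t + 1 was incorrectly written as -2: the term exp(t)/(t + 1) was incorrectly written as exp(t)/(t + 1)**2
The later steps are derived from this incorrect expression, so the error originates in Step 2.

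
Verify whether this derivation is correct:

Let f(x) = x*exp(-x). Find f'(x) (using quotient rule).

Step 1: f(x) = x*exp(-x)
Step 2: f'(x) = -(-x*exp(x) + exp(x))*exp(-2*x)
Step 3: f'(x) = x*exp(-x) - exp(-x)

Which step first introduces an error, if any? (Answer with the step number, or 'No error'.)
Step 2

Step 2 is incorrect due to a sign flip.
The step shows: -(-x*exp(x) + exp(x))*exp(-2*x)
The correct value should be: (-x*exp(x) + exp(x))*exp(-2*x)

Explanation: The sign of the whole expression was flipped: the term (-x*exp(x) + exp(x))*exp(-2*x) was incorrectly written as -(-x*exp(x) + exp(x))*exp(-2*x)
The later steps are derived from this incorrect expression, so the error originates in Step 2.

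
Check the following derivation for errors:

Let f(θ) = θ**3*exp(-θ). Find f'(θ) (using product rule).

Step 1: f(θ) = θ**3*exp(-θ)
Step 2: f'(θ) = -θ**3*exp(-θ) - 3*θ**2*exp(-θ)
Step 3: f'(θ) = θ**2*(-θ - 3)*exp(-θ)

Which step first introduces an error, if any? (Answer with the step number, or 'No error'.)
Step 2

Step 2 is incorrect due to a sign flip.
The step shows: -θ**3*exp(-θ) - 3*θ**2*exp(-θ)
The correct value should be: -θ**3*exp(-θ) + 3*θ**2*exp(-θ)

Explanation: The sign of one term was flipped: the term 3*θ**2*exp(-θ) was incorrectly written as -3*θ**2*exp(-θ)
The later steps are derived from this incorrect expression, so the error originates in Step 2.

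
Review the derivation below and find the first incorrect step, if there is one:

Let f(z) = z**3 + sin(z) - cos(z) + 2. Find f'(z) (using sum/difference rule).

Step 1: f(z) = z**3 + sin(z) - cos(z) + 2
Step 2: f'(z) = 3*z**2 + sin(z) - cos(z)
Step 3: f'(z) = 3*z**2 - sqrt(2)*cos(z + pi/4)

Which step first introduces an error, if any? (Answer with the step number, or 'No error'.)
Step 2

Step 2 is incorrect due to a sign flip.
The step shows: 3*z**2 + sin(z) - cos(z)
The correct value should be: 3*z**2 + sin(z) + cos(z)

Explanation: The sign of one term was flipped: the term cos(z) was incorrectly written as -cos(z)
The later steps are derived from this incorrect expression, so the error originates in Step 2.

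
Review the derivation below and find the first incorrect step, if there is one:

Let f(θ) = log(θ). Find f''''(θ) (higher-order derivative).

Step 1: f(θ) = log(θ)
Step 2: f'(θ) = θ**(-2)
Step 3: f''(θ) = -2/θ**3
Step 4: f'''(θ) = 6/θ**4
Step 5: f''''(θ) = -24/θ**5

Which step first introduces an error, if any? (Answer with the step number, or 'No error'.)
Step 2

Step 2 is incorrect due to a wrong exponent.
The step shows: θ**(-2)
The correct value should be: 1/θ

Explanation: The exponent -1 on θ was incorrectly written as -2: the term 1/θ was incorrectly written as θ**(-2)
The later steps are derived from this incorrect expression, so the error originates in Step 2.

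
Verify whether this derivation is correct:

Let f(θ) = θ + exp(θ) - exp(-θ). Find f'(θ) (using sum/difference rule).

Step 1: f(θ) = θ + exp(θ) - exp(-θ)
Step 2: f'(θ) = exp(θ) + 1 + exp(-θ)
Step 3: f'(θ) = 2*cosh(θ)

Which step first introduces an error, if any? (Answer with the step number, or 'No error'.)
Step 3

Step 3 is incorrect due to a dropped term.
The step shows: 2*cosh(θ)
The correct value should be: 2*cosh(θ) + 1

Explanation: A term was dropped: the term 1 was incorrectly omitted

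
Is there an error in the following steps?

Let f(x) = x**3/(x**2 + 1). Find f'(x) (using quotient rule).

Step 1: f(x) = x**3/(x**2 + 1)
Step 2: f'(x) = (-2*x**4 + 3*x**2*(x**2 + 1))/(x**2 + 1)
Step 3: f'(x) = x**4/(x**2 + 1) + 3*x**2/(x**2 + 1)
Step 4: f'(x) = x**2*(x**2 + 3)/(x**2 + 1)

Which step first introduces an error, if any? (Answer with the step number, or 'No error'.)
Step 2

Step 2 is incorrect due to a wrong exponent.
The step shows: (-2*x**4 + 3*x**2*(x**2 + 1))/(x**2 + 1)
The correct value should be: (-2*x**4 + 3*x**2*(x**2 + 1))/(x**2 + 1)**2

Explanation: The exponent -2 on x**2 + 1 was incorrectly written as -1: the term (-2*x**4 + 3*x**2*(x**2 + 1))/(x**2 + 1)**2 was incorrectly written as (-2*x**4 + 3*x**2*(x**2 + 1))/(x**2 + 1)
The later steps are derived from this incorrect expression, so the error originates in Step 2.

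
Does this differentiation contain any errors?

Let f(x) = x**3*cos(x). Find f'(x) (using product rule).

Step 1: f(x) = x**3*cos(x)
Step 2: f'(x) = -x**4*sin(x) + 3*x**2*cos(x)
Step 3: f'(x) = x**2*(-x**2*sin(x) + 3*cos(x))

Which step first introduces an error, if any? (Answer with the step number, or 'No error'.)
Step 2

Step 2 is incorrect due to a wrong exponent.
The step shows: -x**4*sin(x) + 3*x**2*cos(x)
The correct value should be: -x**3*sin(x) + 3*x**2*cos(x)

Explanation: The exponent 3 on x was incorrectly written as 4: the term -x**3*sin(x) was incorrectly written as -x**4*sin(x)
The later steps are derived from this incorrect expression, so the error originates in Step 2.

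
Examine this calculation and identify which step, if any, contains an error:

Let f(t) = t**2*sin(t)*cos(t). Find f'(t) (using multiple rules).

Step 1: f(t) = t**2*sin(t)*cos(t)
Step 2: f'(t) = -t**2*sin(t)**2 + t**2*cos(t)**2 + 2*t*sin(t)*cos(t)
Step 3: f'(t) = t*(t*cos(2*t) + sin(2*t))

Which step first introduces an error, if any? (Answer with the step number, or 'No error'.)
No error

All steps in this derivation are correct.
The final answer f'(t) = t*(t*cos(2*t) + sin(2*t)) is valid.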